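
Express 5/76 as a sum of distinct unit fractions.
1/16 + 1/304

Greedy algorithm:
5/76: ceiling(76/5) = 16, use 1/16
1/304: ceiling(304/1) = 304, use 1/304
Result: 5/76 = 1/16 + 1/304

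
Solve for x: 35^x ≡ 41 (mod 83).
48

Baby-step giant-step with step n = ⌈√83⌉ = 10.
Baby steps 35^j mod 83 (j:value) for j=0..9: 0:1, 1:35, 2:63, 3:47, 4:68, 5:56, 6:51, 7:42, 8:59, 9:73.
Giant-step multiplier: 35^(-10) ≡ 35^(82-10) = 35^72 ≡ 23 (mod 83).
Giant steps γ_i = 41·23^i mod 83: γ_0=41, γ_1=30, γ_2=26, γ_3=17, γ_4=59 (in table at j=8).
x = i·n + j = 4·10 + 8 = 48.
Check: 35^48 ≡ 41 (mod 83).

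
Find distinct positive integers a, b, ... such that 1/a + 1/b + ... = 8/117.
1/15 + 1/585

Greedy algorithm:
8/117: ceiling(117/8) = 15, use 1/15
1/585: ceiling(585/1) = 585, use 1/585
Result: 8/117 = 1/15 + 1/585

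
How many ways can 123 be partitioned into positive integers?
2552338241

p(n) counts ways to write n as a sum of positive integers (order ignored).
Euler's pentagonal recurrence: p(k) = p(k-1) + p(k-2) - p(k-5) - p(k-7) + p(k-12) + p(k-15) - ... (offsets j(3j∓1)/2, signs ++--, p(0)=1, p(<0)=0).
DP table for k = 0..122: p(0)=1, p(1)=1, p(2)=2, p(3)=3, p(4)=5, p(5)=7, p(6)=11, p(7)=15, p(8)=22, p(9)=30, p(10)=42, p(11)=56, p(12)=77, p(13)=101, p(14)=135, p(15)=176, p(16)=231, p(17)=297, p(18)=385, p(19)=490, p(20)=627, p(21)=792, p(22)=1002, p(23)=1255, p(24)=1575, p(25)=1958, p(26)=2436, p(27)=3010, p(28)=3718, p(29)=4565, p(30)=5604, p(31)=6842, p(32)=8349, p(33)=10143, p(34)=12310, p(35)=14883, p(36)=17977, p(37)=21637, p(38)=26015, p(39)=31185, p(40)=37338, p(41)=44583, p(42)=53174, p(43)=63261, p(44)=75175, p(45)=89134, p(46)=105558, p(47)=124754, p(48)=147273, p(49)=173525, p(50)=204226, p(51)=239943, p(52)=281589, p(53)=329931, p(54)=386155, p(55)=451276, p(56)=526823, p(57)=614154, p(58)=715220, p(59)=831820, p(60)=966467, p(61)=1121505, p(62)=1300156, p(63)=1505499, p(64)=1741630, p(65)=2012558, p(66)=2323520, p(67)=2679689, p(68)=3087735, p(69)=3554345, p(70)=4087968, p(71)=4697205, p(72)=5392783, p(73)=6185689, p(74)=7089500, p(75)=8118264, p(76)=9289091, p(77)=10619863, p(78)=12132164, p(79)=13848650, p(80)=15796476, p(81)=18004327, p(82)=20506255, p(83)=23338469, p(84)=26543660, p(85)=30167357, p(86)=34262962, p(87)=38887673, p(88)=44108109, p(89)=49995925, p(90)=56634173, p(91)=64112359, p(92)=72533807, p(93)=82010177, p(94)=92669720, p(95)=104651419, p(96)=118114304, p(97)=133230930, p(98)=150198136, p(99)=169229875, p(100)=190569292, p(101)=214481126, p(102)=241265379, p(103)=271248950, p(104)=304801365, p(105)=342325709, p(106)=384276336, p(107)=431149389, p(108)=483502844, p(109)=541946240, p(110)=607163746, p(111)=679903203, p(112)=761002156, p(113)=851376628, p(114)=952050665, p(115)=1064144451, p(116)=1188908248, p(117)=1327710076, p(118)=1482074143, p(119)=1653668665, p(120)=1844349560, p(121)=2056148051, p(122)=2291320912.
Final step: p(123) = p(122) + p(121) - p(118) - p(116) + p(111) + p(108) - p(101) - p(97) + p(88) + p(83) - p(72) - p(66) + p(53) + p(46) - p(31) - p(23) + p(6)
= 2291320912 + 2056148051 - 1482074143 - 1188908248 + 679903203 + 483502844 - 214481126 - 133230930 + 44108109 + 23338469 - 5392783 - 2323520 + 329931 + 105558 - 6842 - 1255 + 11
= 2552338241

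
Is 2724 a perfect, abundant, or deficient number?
abundant

Proper divisors of 2724: sum = 1 + 2 + 3 + 4 + 6 + 12 + 227 + 454 + 681 + 908 + 1362 = 3660
Since 3660 > 2724, 2724 is abundant.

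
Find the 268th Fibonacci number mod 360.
291

Matrix identity: Q^n = [[F_(n+1), F_n], [F_n, F_(n-1)]] with Q = [[1,1],[1,0]].
n = 268 = 100001100₂. Square-and-multiply, entries mod 360:
Q^1 = [[1,1],[1,0]]
Q^2 = (Q^1)² = [[2,1],[1,1]]
Q^4 = (Q^2)² = [[5,3],[3,2]]
Q^8 = (Q^4)² = [[34,21],[21,13]]
Q^16 = (Q^8)² = [[157,267],[267,250]]
Q^33 = (Q^16)²·Q = [[127,178],[178,309]]
Q^67 = (Q^33)²·Q = [[141,293],[293,208]]
Q^134 = (Q^67)² = [[250,17],[17,233]]
Q^268 = (Q^134)² = [[149,291],[291,218]]
F_268 mod 360 = Q^268[0][1] = 291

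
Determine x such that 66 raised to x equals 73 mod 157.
131

Baby-step giant-step with step n = ⌈√157⌉ = 13.
Baby steps 66^j mod 157 (j:value) for j=0..12: 0:1, 1:66, 2:117, 3:29, 4:30, 5:96, 6:56, 7:85, 8:115, 9:54, 10:110, 11:38, 12:153.
Giant-step multiplier: 66^(-13) ≡ 66^(156-13) = 66^143 ≡ 22 (mod 157).
Giant steps γ_i = 73·22^i mod 157: γ_0=73, γ_1=36, γ_2=7, γ_3=154, γ_4=91, γ_5=118, γ_6=84, γ_7=121, γ_8=150, γ_9=3, γ_10=66 (in table at j=1).
x = i·n + j = 10·13 + 1 = 131.
Check: 66^131 ≡ 73 (mod 157).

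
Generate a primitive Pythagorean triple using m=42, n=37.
(395, 3108, 3133)

Euclid's formula: a = m² - n², b = 2mn, c = m² + n²
m = 42, n = 37
a = 42² - 37² = 1764 - 1369 = 395
b = 2 × 42 × 37 = 3108
c = 42² + 37² = 1764 + 1369 = 3133
Verification: 395² + 3108² = 156025 + 9659664 = 9815689 = 3133² ✓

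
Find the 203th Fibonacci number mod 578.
267

Matrix identity: Q^n = [[F_(n+1), F_n], [F_n, F_(n-1)]] with Q = [[1,1],[1,0]].
n = 203 = 11001011₂. Square-and-multiply, entries mod 578:
Q^1 = [[1,1],[1,0]]
Q^3 = (Q^1)²·Q = [[3,2],[2,1]]
Q^6 = (Q^3)² = [[13,8],[8,5]]
Q^12 = (Q^6)² = [[233,144],[144,89]]
Q^25 = (Q^12)²·Q = [[13,463],[463,128]]
Q^50 = (Q^25)² = [[100,547],[547,131]]
Q^101 = (Q^50)²·Q = [[332,557],[557,353]]
Q^203 = (Q^101)²·Q = [[332,267],[267,65]]
F_203 mod 578 = Q^203[0][1] = 267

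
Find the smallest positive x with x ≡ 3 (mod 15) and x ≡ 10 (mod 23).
33

Using Chinese Remainder Theorem:
M = 15 × 23 = 345
M1 = 23, M2 = 15
y1 = 23^(-1) mod 15 = 2
y2 = 15^(-1) mod 23 = 20
x = (3×23×2 + 10×15×20) mod 345 = 33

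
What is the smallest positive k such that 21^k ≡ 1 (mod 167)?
83

167 is prime, so ord(21) divides φ(167) = 166.
Divisors of 166: 1, 2, 83, 166.
Repeated squaring: 21^1 ≡ 21, 21^2 ≡ 107, 21^4 ≡ 93, 21^8 ≡ 132, 21^16 ≡ 56, 21^32 ≡ 130, 21^64 ≡ 33, 21^128 ≡ 87 (mod 167).
Test 21^d mod 167 for each divisor d in increasing order:
21^1 ≡ 21
21^2 ≡ 107
21^83 = 21^64·21^16·21^2·21^1 ≡ 1  ← first divisor giving 1
The order is 83.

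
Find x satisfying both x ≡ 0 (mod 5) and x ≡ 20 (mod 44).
20

Using Chinese Remainder Theorem:
M = 5 × 44 = 220
M1 = 44, M2 = 5
y1 = 44^(-1) mod 5 = 4
y2 = 5^(-1) mod 44 = 9
x = (0×44×4 + 20×5×9) mod 220 = 20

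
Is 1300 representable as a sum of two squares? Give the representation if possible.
2² + 36² (a=2, b=36)

Factorization: 1300 = 2^2 × 5^2 × 13
By Fermat: n is sum of two squares iff every prime p ≡ 3 (mod 4) appears to even power.
All primes ≡ 3 (mod 4) appear to even power.
Search a = 0, 1, 2, … for 1300 - a² a perfect square: first hit at a = 2: 1300 - 4 = 1296 = 36².
1300 = 2² + 36² = 4 + 1296 ✓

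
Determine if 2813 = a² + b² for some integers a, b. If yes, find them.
2² + 53² (a=2, b=53)

Factorization: 2813 = 29 × 97
By Fermat: n is sum of two squares iff every prime p ≡ 3 (mod 4) appears to even power.
All primes ≡ 3 (mod 4) appear to even power.
Search a = 0, 1, 2, … for 2813 - a² a perfect square: first hit at a = 2: 2813 - 4 = 2809 = 53².
2813 = 2² + 53² = 4 + 2809 ✓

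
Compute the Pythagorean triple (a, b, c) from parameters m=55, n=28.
(2241, 3080, 3809)

Euclid's formula: a = m² - n², b = 2mn, c = m² + n²
m = 55, n = 28
a = 55² - 28² = 3025 - 784 = 2241
b = 2 × 55 × 28 = 3080
c = 55² + 28² = 3025 + 784 = 3809
Verification: 2241² + 3080² = 5022081 + 9486400 = 14508481 = 3809² ✓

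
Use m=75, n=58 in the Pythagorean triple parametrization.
(2261, 8700, 8989)

Euclid's formula: a = m² - n², b = 2mn, c = m² + n²
m = 75, n = 58
a = 75² - 58² = 5625 - 3364 = 2261
b = 2 × 75 × 58 = 8700
c = 75² + 58² = 5625 + 3364 = 8989
Verification: 2261² + 8700² = 5112121 + 75690000 = 80802121 = 8989² ✓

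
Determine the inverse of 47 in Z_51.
38

gcd(47, 51) = 1, so the inverse exists.
Extended Euclidean algorithm on (51, 47):
51 = 1 × 47 + 4  ⟹  4 = (1)·51 + (-1)·47
47 = 11 × 4 + 3  ⟹  3 = (-11)·51 + (12)·47
4 = 1 × 3 + 1  ⟹  1 = (12)·51 + (-13)·47
So (-13)·47 ≡ 1 (mod 51), i.e. 47^(-1) ≡ -13 ≡ 38 (mod 51).
Check: 47 × 38 = 1786 ≡ 1 (mod 51)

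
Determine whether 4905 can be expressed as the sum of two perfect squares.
12² + 69² (a=12, b=69)

Factorization: 4905 = 3^2 × 5 × 109
By Fermat: n is sum of two squares iff every prime p ≡ 3 (mod 4) appears to even power.
All primes ≡ 3 (mod 4) appear to even power.
Search a = 0, 1, 2, … for 4905 - a² a perfect square: first hit at a = 12: 4905 - 144 = 4761 = 69².
4905 = 12² + 69² = 144 + 4761 ✓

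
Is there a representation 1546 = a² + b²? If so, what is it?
5² + 39² (a=5, b=39)

Factorization: 1546 = 2 × 773
By Fermat: n is sum of two squares iff every prime p ≡ 3 (mod 4) appears to even power.
All primes ≡ 3 (mod 4) appear to even power.
Search a = 0, 1, 2, … for 1546 - a² a perfect square: first hit at a = 5: 1546 - 25 = 1521 = 39².
1546 = 5² + 39² = 25 + 1521 ✓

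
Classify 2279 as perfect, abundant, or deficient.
deficient

Proper divisors of 2279: sum = 1 + 43 + 53 = 97
Since 97 < 2279, 2279 is deficient.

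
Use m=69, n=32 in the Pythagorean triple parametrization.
(3737, 4416, 5785)

Euclid's formula: a = m² - n², b = 2mn, c = m² + n²
m = 69, n = 32
a = 69² - 32² = 4761 - 1024 = 3737
b = 2 × 69 × 32 = 4416
c = 69² + 32² = 4761 + 1024 = 5785
Verification: 3737² + 4416² = 13965169 + 19501056 = 33466225 = 5785² ✓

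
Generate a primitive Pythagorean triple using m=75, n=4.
(5609, 600, 5641)

Euclid's formula: a = m² - n², b = 2mn, c = m² + n²
m = 75, n = 4
a = 75² - 4² = 5625 - 16 = 5609
b = 2 × 75 × 4 = 600
c = 75² + 4² = 5625 + 16 = 5641
Verification: 5609² + 600² = 31460881 + 360000 = 31820881 = 5641² ✓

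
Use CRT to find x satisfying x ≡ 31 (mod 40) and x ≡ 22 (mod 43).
151

Using Chinese Remainder Theorem:
M = 40 × 43 = 1720
M1 = 43, M2 = 40
y1 = 43^(-1) mod 40 = 27
y2 = 40^(-1) mod 43 = 14
x = (31×43×27 + 22×40×14) mod 1720 = 151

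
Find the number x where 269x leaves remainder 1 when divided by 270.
269

gcd(269, 270) = 1, so the inverse exists.
Extended Euclidean algorithm on (270, 269):
270 = 1 × 269 + 1  ⟹  1 = (1)·270 + (-1)·269
So (-1)·269 ≡ 1 (mod 270), i.e. 269^(-1) ≡ -1 ≡ 269 (mod 270).
Check: 269 × 269 = 72361 ≡ 1 (mod 270)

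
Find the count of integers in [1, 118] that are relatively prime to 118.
58

118 = 2 × 59
φ(n) = n × ∏(1 - 1/p) for each prime p dividing n
φ(118) = 118 × (1 - 1/2) × (1 - 1/59) = 58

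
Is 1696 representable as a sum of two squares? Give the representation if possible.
20² + 36² (a=20, b=36)

Factorization: 1696 = 2^5 × 53
By Fermat: n is sum of two squares iff every prime p ≡ 3 (mod 4) appears to even power.
All primes ≡ 3 (mod 4) appear to even power.
Search a = 0, 1, 2, … for 1696 - a² a perfect square: first hit at a = 20: 1696 - 400 = 1296 = 36².
1696 = 20² + 36² = 400 + 1296 ✓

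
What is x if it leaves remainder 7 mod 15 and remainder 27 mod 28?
307

Using Chinese Remainder Theorem:
M = 15 × 28 = 420
M1 = 28, M2 = 15
y1 = 28^(-1) mod 15 = 7
y2 = 15^(-1) mod 28 = 15
x = (7×28×7 + 27×15×15) mod 420 = 307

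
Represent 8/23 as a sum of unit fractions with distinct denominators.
1/3 + 1/69

Greedy algorithm:
8/23: ceiling(23/8) = 3, use 1/3
1/69: ceiling(69/1) = 69, use 1/69
Result: 8/23 = 1/3 + 1/69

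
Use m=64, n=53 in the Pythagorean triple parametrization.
(1287, 6784, 6905)

Euclid's formula: a = m² - n², b = 2mn, c = m² + n²
m = 64, n = 53
a = 64² - 53² = 4096 - 2809 = 1287
b = 2 × 64 × 53 = 6784
c = 64² + 53² = 4096 + 2809 = 6905
Verification: 1287² + 6784² = 1656369 + 46022656 = 47679025 = 6905² ✓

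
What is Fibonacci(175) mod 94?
93

Matrix identity: Q^n = [[F_(n+1), F_n], [F_n, F_(n-1)]] with Q = [[1,1],[1,0]].
n = 175 = 10101111₂. Square-and-multiply, entries mod 94:
Q^1 = [[1,1],[1,0]]
Q^2 = (Q^1)² = [[2,1],[1,1]]
Q^5 = (Q^2)²·Q = [[8,5],[5,3]]
Q^10 = (Q^5)² = [[89,55],[55,34]]
Q^21 = (Q^10)²·Q = [[39,42],[42,91]]
Q^43 = (Q^21)²·Q = [[3,89],[89,8]]
Q^87 = (Q^43)²·Q = [[73,34],[34,39]]
Q^175 = (Q^87)²·Q = [[47,93],[93,48]]
F_175 mod 94 = Q^175[0][1] = 93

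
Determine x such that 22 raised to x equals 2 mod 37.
7

Baby-step giant-step with step n = ⌈√37⌉ = 7.
Baby steps 22^j mod 37 (j:value) for j=0..6: 0:1, 1:22, 2:3, 3:29, 4:9, 5:13, 6:27.
Giant-step multiplier: 22^(-7) ≡ 22^(36-7) = 22^29 ≡ 19 (mod 37).
Giant steps γ_i = 2·19^i mod 37: γ_0=2, γ_1=1 (in table at j=0).
x = i·n + j = 1·7 + 0 = 7.
Check: 22^7 ≡ 2 (mod 37).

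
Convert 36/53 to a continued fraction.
[0; 1, 2, 8, 2]

Euclidean algorithm steps:
36 = 0 × 53 + 36
53 = 1 × 36 + 17
36 = 2 × 17 + 2
17 = 8 × 2 + 1
2 = 2 × 1 + 0
Continued fraction: [0; 1, 2, 8, 2]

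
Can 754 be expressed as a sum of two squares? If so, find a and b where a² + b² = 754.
5² + 27² (a=5, b=27)

Factorization: 754 = 2 × 13 × 29
By Fermat: n is sum of two squares iff every prime p ≡ 3 (mod 4) appears to even power.
All primes ≡ 3 (mod 4) appear to even power.
Search a = 0, 1, 2, … for 754 - a² a perfect square: first hit at a = 5: 754 - 25 = 729 = 27².
754 = 5² + 27² = 25 + 729 ✓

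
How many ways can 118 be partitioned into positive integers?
1482074143

p(n) counts ways to write n as a sum of positive integers (order ignored).
Euler's pentagonal recurrence: p(k) = p(k-1) + p(k-2) - p(k-5) - p(k-7) + p(k-12) + p(k-15) - ... (offsets j(3j∓1)/2, signs ++--, p(0)=1, p(<0)=0).
DP table for k = 0..117: p(0)=1, p(1)=1, p(2)=2, p(3)=3, p(4)=5, p(5)=7, p(6)=11, p(7)=15, p(8)=22, p(9)=30, p(10)=42, p(11)=56, p(12)=77, p(13)=101, p(14)=135, p(15)=176, p(16)=231, p(17)=297, p(18)=385, p(19)=490, p(20)=627, p(21)=792, p(22)=1002, p(23)=1255, p(24)=1575, p(25)=1958, p(26)=2436, p(27)=3010, p(28)=3718, p(29)=4565, p(30)=5604, p(31)=6842, p(32)=8349, p(33)=10143, p(34)=12310, p(35)=14883, p(36)=17977, p(37)=21637, p(38)=26015, p(39)=31185, p(40)=37338, p(41)=44583, p(42)=53174, p(43)=63261, p(44)=75175, p(45)=89134, p(46)=105558, p(47)=124754, p(48)=147273, p(49)=173525, p(50)=204226, p(51)=239943, p(52)=281589, p(53)=329931, p(54)=386155, p(55)=451276, p(56)=526823, p(57)=614154, p(58)=715220, p(59)=831820, p(60)=966467, p(61)=1121505, p(62)=1300156, p(63)=1505499, p(64)=1741630, p(65)=2012558, p(66)=2323520, p(67)=2679689, p(68)=3087735, p(69)=3554345, p(70)=4087968, p(71)=4697205, p(72)=5392783, p(73)=6185689, p(74)=7089500, p(75)=8118264, p(76)=9289091, p(77)=10619863, p(78)=12132164, p(79)=13848650, p(80)=15796476, p(81)=18004327, p(82)=20506255, p(83)=23338469, p(84)=26543660, p(85)=30167357, p(86)=34262962, p(87)=38887673, p(88)=44108109, p(89)=49995925, p(90)=56634173, p(91)=64112359, p(92)=72533807, p(93)=82010177, p(94)=92669720, p(95)=104651419, p(96)=118114304, p(97)=133230930, p(98)=150198136, p(99)=169229875, p(100)=190569292, p(101)=214481126, p(102)=241265379, p(103)=271248950, p(104)=304801365, p(105)=342325709, p(106)=384276336, p(107)=431149389, p(108)=483502844, p(109)=541946240, p(110)=607163746, p(111)=679903203, p(112)=761002156, p(113)=851376628, p(114)=952050665, p(115)=1064144451, p(116)=1188908248, p(117)=1327710076.
Final step: p(118) = p(117) + p(116) - p(113) - p(111) + p(106) + p(103) - p(96) - p(92) + p(83) + p(78) - p(67) - p(61) + p(48) + p(41) - p(26) - p(18) + p(1)
= 1327710076 + 1188908248 - 851376628 - 679903203 + 384276336 + 271248950 - 118114304 - 72533807 + 23338469 + 12132164 - 2679689 - 1121505 + 147273 + 44583 - 2436 - 385 + 1
= 1482074143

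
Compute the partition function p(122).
2291320912

p(n) counts ways to write n as a sum of positive integers (order ignored).
Euler's pentagonal recurrence: p(k) = p(k-1) + p(k-2) - p(k-5) - p(k-7) + p(k-12) + p(k-15) - ... (offsets j(3j∓1)/2, signs ++--, p(0)=1, p(<0)=0).
DP table for k = 0..121: p(0)=1, p(1)=1, p(2)=2, p(3)=3, p(4)=5, p(5)=7, p(6)=11, p(7)=15, p(8)=22, p(9)=30, p(10)=42, p(11)=56, p(12)=77, p(13)=101, p(14)=135, p(15)=176, p(16)=231, p(17)=297, p(18)=385, p(19)=490, p(20)=627, p(21)=792, p(22)=1002, p(23)=1255, p(24)=1575, p(25)=1958, p(26)=2436, p(27)=3010, p(28)=3718, p(29)=4565, p(30)=5604, p(31)=6842, p(32)=8349, p(33)=10143, p(34)=12310, p(35)=14883, p(36)=17977, p(37)=21637, p(38)=26015, p(39)=31185, p(40)=37338, p(41)=44583, p(42)=53174, p(43)=63261, p(44)=75175, p(45)=89134, p(46)=105558, p(47)=124754, p(48)=147273, p(49)=173525, p(50)=204226, p(51)=239943, p(52)=281589, p(53)=329931, p(54)=386155, p(55)=451276, p(56)=526823, p(57)=614154, p(58)=715220, p(59)=831820, p(60)=966467, p(61)=1121505, p(62)=1300156, p(63)=1505499, p(64)=1741630, p(65)=2012558, p(66)=2323520, p(67)=2679689, p(68)=3087735, p(69)=3554345, p(70)=4087968, p(71)=4697205, p(72)=5392783, p(73)=6185689, p(74)=7089500, p(75)=8118264, p(76)=9289091, p(77)=10619863, p(78)=12132164, p(79)=13848650, p(80)=15796476, p(81)=18004327, p(82)=20506255, p(83)=23338469, p(84)=26543660, p(85)=30167357, p(86)=34262962, p(87)=38887673, p(88)=44108109, p(89)=49995925, p(90)=56634173, p(91)=64112359, p(92)=72533807, p(93)=82010177, p(94)=92669720, p(95)=104651419, p(96)=118114304, p(97)=133230930, p(98)=150198136, p(99)=169229875, p(100)=190569292, p(101)=214481126, p(102)=241265379, p(103)=271248950, p(104)=304801365, p(105)=342325709, p(106)=384276336, p(107)=431149389, p(108)=483502844, p(109)=541946240, p(110)=607163746, p(111)=679903203, p(112)=761002156, p(113)=851376628, p(114)=952050665, p(115)=1064144451, p(116)=1188908248, p(117)=1327710076, p(118)=1482074143, p(119)=1653668665, p(120)=1844349560, p(121)=2056148051.
Final step: p(122) = p(121) + p(120) - p(117) - p(115) + p(110) + p(107) - p(100) - p(96) + p(87) + p(82) - p(71) - p(65) + p(52) + p(45) - p(30) - p(22) + p(5)
= 2056148051 + 1844349560 - 1327710076 - 1064144451 + 607163746 + 431149389 - 190569292 - 118114304 + 38887673 + 20506255 - 4697205 - 2012558 + 281589 + 89134 - 5604 - 1002 + 7
= 2291320912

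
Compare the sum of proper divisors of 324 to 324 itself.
abundant

Proper divisors of 324: sum = 1 + 2 + 3 + 4 + 6 + 9 + 12 + 18 + 27 + 36 + 54 + 81 + 108 + 162 = 523
Since 523 > 324, 324 is abundant.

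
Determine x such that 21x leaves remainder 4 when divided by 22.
x ≡ 18 (mod 22)

gcd(21, 22) = 1, which divides 4, so solutions exist.
Find 21^(-1) mod 22 by the extended Euclidean algorithm:
22 = 1 × 21 + 1  ⟹  1 = (1)·22 + (-1)·21
So (-1)·21 ≡ 1 (mod 22), i.e. 21^(-1) ≡ -1 ≡ 21 (mod 22).
x ≡ 21 × 4 = 84 ≡ 18 (mod 22).
Check: 21 × 18 = 378 ≡ 4 (mod 22).
Unique solution: x ≡ 18 (mod 22)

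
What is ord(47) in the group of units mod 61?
3

61 is prime, so ord(47) divides φ(61) = 60.
Divisors of 60: 1, 2, 3, 4, 5, 6, 10, 12, 15, 20, 30, 60.
Repeated squaring: 47^1 ≡ 47, 47^2 ≡ 13, 47^4 ≡ 47, 47^8 ≡ 13, 47^16 ≡ 47, 47^32 ≡ 13 (mod 61).
Test 47^d mod 61 for each divisor d in increasing order:
47^1 ≡ 47
47^2 ≡ 13
47^3 = 47^2·47^1 ≡ 1  ← first divisor giving 1
The order is 3.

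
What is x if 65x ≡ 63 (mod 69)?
x ≡ 36 (mod 69)

gcd(65, 69) = 1, which divides 63, so solutions exist.
Find 65^(-1) mod 69 by the extended Euclidean algorithm:
69 = 1 × 65 + 4  ⟹  4 = (1)·69 + (-1)·65
65 = 16 × 4 + 1  ⟹  1 = (-16)·69 + (17)·65
So (17)·65 ≡ 1 (mod 69), i.e. 65^(-1) ≡ 17 (mod 69).
x ≡ 17 × 63 = 1071 ≡ 36 (mod 69).
Check: 65 × 36 = 2340 ≡ 63 (mod 69).
Unique solution: x ≡ 36 (mod 69)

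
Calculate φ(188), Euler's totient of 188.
92

188 = 2^2 × 47
φ(n) = n × ∏(1 - 1/p) for each prime p dividing n
φ(188) = 188 × (1 - 1/2) × (1 - 1/47) = 92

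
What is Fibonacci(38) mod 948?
233

Matrix identity: Q^n = [[F_(n+1), F_n], [F_n, F_(n-1)]] with Q = [[1,1],[1,0]].
n = 38 = 100110₂. Square-and-multiply, entries mod 948:
Q^1 = [[1,1],[1,0]]
Q^2 = (Q^1)² = [[2,1],[1,1]]
Q^4 = (Q^2)² = [[5,3],[3,2]]
Q^9 = (Q^4)²·Q = [[55,34],[34,21]]
Q^19 = (Q^9)²·Q = [[129,389],[389,688]]
Q^38 = (Q^19)² = [[166,233],[233,881]]
F_38 mod 948 = Q^38[0][1] = 233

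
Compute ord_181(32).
36

181 is prime, so ord(32) divides φ(181) = 180.
Divisors of 180: 1, 2, 3, 4, 5, 6, 9, 10, 12, 15, 18, 20, 30, 36, 45, 60, 90, 180.
Repeated squaring: 32^1 ≡ 32, 32^2 ≡ 119, 32^4 ≡ 43, 32^8 ≡ 39, 32^16 ≡ 73, 32^32 ≡ 80, 32^64 ≡ 65, 32^128 ≡ 62 (mod 181).
Test 32^d mod 181 for each divisor d in increasing order:
32^1 ≡ 32
32^2 ≡ 119
32^3 = 32^2·32^1 ≡ 7
32^4 ≡ 43
32^5 = 32^4·32^1 ≡ 109
32^6 = 32^4·32^2 ≡ 49
32^9 = 32^8·32^1 ≡ 162
32^10 = 32^8·32^2 ≡ 116
32^12 = 32^8·32^4 ≡ 48
32^15 = 32^8·32^4·32^2·32^1 ≡ 155
32^18 = 32^16·32^2 ≡ 180
32^20 = 32^16·32^4 ≡ 62
32^30 = 32^16·32^8·32^4·32^2 ≡ 133
32^36 = 32^32·32^4 ≡ 1  ← first divisor giving 1
The order is 36.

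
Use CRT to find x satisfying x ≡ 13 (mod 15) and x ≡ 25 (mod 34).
433

Using Chinese Remainder Theorem:
M = 15 × 34 = 510
M1 = 34, M2 = 15
y1 = 34^(-1) mod 15 = 4
y2 = 15^(-1) mod 34 = 25
x = (13×34×4 + 25×15×25) mod 510 = 433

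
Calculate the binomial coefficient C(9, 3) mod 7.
0

Using Lucas' theorem:
Write n=9 and k=3 in base 7:
n in base 7: [1, 2]
k in base 7: [0, 3]
C(9,3) mod 7 = ∏ C(n_i, k_i) mod 7
Digit binomials (mod 7): C(1,0) = 1; C(2,3) = 0 (k_i > n_i)
Product: 1 × 0 = 0 ≡ 0 (mod 7)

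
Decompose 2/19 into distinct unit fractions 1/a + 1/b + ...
1/10 + 1/190

Greedy algorithm:
2/19: ceiling(19/2) = 10, use 1/10
1/190: ceiling(190/1) = 190, use 1/190
Result: 2/19 = 1/10 + 1/190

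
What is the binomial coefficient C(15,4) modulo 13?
0

Using Lucas' theorem:
Write n=15 and k=4 in base 13:
n in base 13: [1, 2]
k in base 13: [0, 4]
C(15,4) mod 13 = ∏ C(n_i, k_i) mod 13
Digit binomials (mod 13): C(1,0) = 1; C(2,4) = 0 (k_i > n_i)
Product: 1 × 0 = 0 ≡ 0 (mod 13)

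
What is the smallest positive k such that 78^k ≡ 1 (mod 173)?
86

173 is prime, so ord(78) divides φ(173) = 172.
Divisors of 172: 1, 2, 4, 43, 86, 172.
Repeated squaring: 78^1 ≡ 78, 78^2 ≡ 29, 78^4 ≡ 149, 78^8 ≡ 57, 78^16 ≡ 135, 78^32 ≡ 60, 78^64 ≡ 140, 78^128 ≡ 51 (mod 173).
Test 78^d mod 173 for each divisor d in increasing order:
78^1 ≡ 78
78^2 ≡ 29
78^4 ≡ 149
78^43 = 78^32·78^8·78^2·78^1 ≡ 172
78^86 = 78^64·78^16·78^4·78^2 ≡ 1  ← first divisor giving 1
The order is 86.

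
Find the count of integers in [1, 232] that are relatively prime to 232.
112

232 = 2^3 × 29
φ(n) = n × ∏(1 - 1/p) for each prime p dividing n
φ(232) = 232 × (1 - 1/2) × (1 - 1/29) = 112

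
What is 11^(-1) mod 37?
27

gcd(11, 37) = 1, so the inverse exists.
Extended Euclidean algorithm on (37, 11):
37 = 3 × 11 + 4  ⟹  4 = (1)·37 + (-3)·11
11 = 2 × 4 + 3  ⟹  3 = (-2)·37 + (7)·11
4 = 1 × 3 + 1  ⟹  1 = (3)·37 + (-10)·11
So (-10)·11 ≡ 1 (mod 37), i.e. 11^(-1) ≡ -10 ≡ 27 (mod 37).
Check: 11 × 27 = 297 ≡ 1 (mod 37)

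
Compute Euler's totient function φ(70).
24

70 = 2 × 5 × 7
φ(n) = n × ∏(1 - 1/p) for each prime p dividing n
φ(70) = 70 × (1 - 1/2) × (1 - 1/5) × (1 - 1/7) = 24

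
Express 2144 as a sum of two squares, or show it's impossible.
Not possible

Factorization: 2144 = 2^5 × 67
By Fermat: n is sum of two squares iff every prime p ≡ 3 (mod 4) appears to even power.
Prime(s) ≡ 3 (mod 4) with odd exponent: [(67, 1)]
Therefore 2144 cannot be expressed as a² + b².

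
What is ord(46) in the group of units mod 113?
112

113 is prime, so ord(46) divides φ(113) = 112.
Divisors of 112: 1, 2, 4, 7, 8, 14, 16, 28, 56, 112.
Repeated squaring: 46^1 ≡ 46, 46^2 ≡ 82, 46^4 ≡ 57, 46^8 ≡ 85, 46^16 ≡ 106, 46^32 ≡ 49, 46^64 ≡ 28 (mod 113).
Test 46^d mod 113 for each divisor d in increasing order:
46^1 ≡ 46
46^2 ≡ 82
46^4 ≡ 57
46^7 = 46^4·46^2·46^1 ≡ 78
46^8 ≡ 85
46^14 = 46^8·46^4·46^2 ≡ 95
46^16 ≡ 106
46^28 = 46^16·46^8·46^4 ≡ 98
46^56 = 46^32·46^16·46^8 ≡ 112
46^112 = 46^64·46^32·46^16 ≡ 1  ← first divisor giving 1
The order is 112.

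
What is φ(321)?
212

321 = 3 × 107
φ(n) = n × ∏(1 - 1/p) for each prime p dividing n
φ(321) = 321 × (1 - 1/3) × (1 - 1/107) = 212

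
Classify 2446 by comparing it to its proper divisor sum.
deficient

Proper divisors of 2446: sum = 1 + 2 + 1223 = 1226
Since 1226 < 2446, 2446 is deficient.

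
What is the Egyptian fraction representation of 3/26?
1/9 + 1/234

Greedy algorithm:
3/26: ceiling(26/3) = 9, use 1/9
1/234: ceiling(234/1) = 234, use 1/234
Result: 3/26 = 1/9 + 1/234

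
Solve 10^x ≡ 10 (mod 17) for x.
1

Baby-step giant-step with step n = ⌈√17⌉ = 5.
Baby steps 10^j mod 17 (j:value) for j=0..4: 0:1, 1:10, 2:15, 3:14, 4:4.
h = 10 is already in the table at j=1, so x = 1.
Check: 10^1 ≡ 10 (mod 17).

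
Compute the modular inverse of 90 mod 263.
38

gcd(90, 263) = 1, so the inverse exists.
Extended Euclidean algorithm on (263, 90):
263 = 2 × 90 + 83  ⟹  83 = (1)·263 + (-2)·90
90 = 1 × 83 + 7  ⟹  7 = (-1)·263 + (3)·90
83 = 11 × 7 + 6  ⟹  6 = (12)·263 + (-35)·90
7 = 1 × 6 + 1  ⟹  1 = (-13)·263 + (38)·90
So (38)·90 ≡ 1 (mod 263), i.e. 90^(-1) ≡ 38 (mod 263).
Check: 90 × 38 = 3420 ≡ 1 (mod 263)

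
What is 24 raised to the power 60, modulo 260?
196

Repeated squaring. Binary of 60 = 111100.
24^1 ≡ 24 (mod 260); 24^2 ≡ 56 (mod 260); 24^4 ≡ 16 (mod 260); 24^8 ≡ 256 (mod 260); 24^16 ≡ 16 (mod 260); 24^32 ≡ 256 (mod 260)
24^60 = 24^4 × 24^8 × 24^16 × 24^32 ≡ 196 (mod 260)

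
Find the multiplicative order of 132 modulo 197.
49

197 is prime, so ord(132) divides φ(197) = 196.
Divisors of 196: 1, 2, 4, 7, 14, 28, 49, 98, 196.
Repeated squaring: 132^1 ≡ 132, 132^2 ≡ 88, 132^4 ≡ 61, 132^8 ≡ 175, 132^16 ≡ 90, 132^32 ≡ 23, 132^64 ≡ 135, 132^128 ≡ 101 (mod 197).
Test 132^d mod 197 for each divisor d in increasing order:
132^1 ≡ 132
132^2 ≡ 88
132^4 ≡ 61
132^7 = 132^4·132^2·132^1 ≡ 164
132^14 = 132^8·132^4·132^2 ≡ 104
132^28 = 132^16·132^8·132^4 ≡ 178
132^49 = 132^32·132^16·132^1 ≡ 1  ← first divisor giving 1
The order is 49.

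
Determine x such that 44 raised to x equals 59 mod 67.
6

Baby-step giant-step with step n = ⌈√67⌉ = 9.
Baby steps 44^j mod 67 (j:value) for j=0..8: 0:1, 1:44, 2:60, 3:27, 4:49, 5:12, 6:59, 7:50, 8:56.
h = 59 is already in the table at j=6, so x = 6.
Check: 44^6 ≡ 59 (mod 67).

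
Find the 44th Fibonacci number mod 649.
36

Matrix identity: Q^n = [[F_(n+1), F_n], [F_n, F_(n-1)]] with Q = [[1,1],[1,0]].
n = 44 = 101100₂. Square-and-multiply, entries mod 649:
Q^1 = [[1,1],[1,0]]
Q^2 = (Q^1)² = [[2,1],[1,1]]
Q^5 = (Q^2)²·Q = [[8,5],[5,3]]
Q^11 = (Q^5)²·Q = [[144,89],[89,55]]
Q^22 = (Q^11)² = [[101,188],[188,562]]
Q^44 = (Q^22)² = [[115,36],[36,79]]
F_44 mod 649 = Q^44[0][1] = 36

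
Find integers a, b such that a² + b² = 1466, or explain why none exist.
25² + 29² (a=25, b=29)

Factorization: 1466 = 2 × 733
By Fermat: n is sum of two squares iff every prime p ≡ 3 (mod 4) appears to even power.
All primes ≡ 3 (mod 4) appear to even power.
Search a = 0, 1, 2, … for 1466 - a² a perfect square: first hit at a = 25: 1466 - 625 = 841 = 29².
1466 = 25² + 29² = 625 + 841 ✓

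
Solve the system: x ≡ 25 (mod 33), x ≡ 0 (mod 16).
256

Using Chinese Remainder Theorem:
M = 33 × 16 = 528
M1 = 16, M2 = 33
y1 = 16^(-1) mod 33 = 31
y2 = 33^(-1) mod 16 = 1
x = (25×16×31 + 0×33×1) mod 528 = 256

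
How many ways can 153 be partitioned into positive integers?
54770336324

p(n) counts ways to write n as a sum of positive integers (order ignored).
Euler's pentagonal recurrence: p(k) = p(k-1) + p(k-2) - p(k-5) - p(k-7) + p(k-12) + p(k-15) - ... (offsets j(3j∓1)/2, signs ++--, p(0)=1, p(<0)=0).
DP table for k = 0..152: p(0)=1, p(1)=1, p(2)=2, p(3)=3, p(4)=5, p(5)=7, p(6)=11, p(7)=15, p(8)=22, p(9)=30, p(10)=42, p(11)=56, p(12)=77, p(13)=101, p(14)=135, p(15)=176, p(16)=231, p(17)=297, p(18)=385, p(19)=490, p(20)=627, p(21)=792, p(22)=1002, p(23)=1255, p(24)=1575, p(25)=1958, p(26)=2436, p(27)=3010, p(28)=3718, p(29)=4565, p(30)=5604, p(31)=6842, p(32)=8349, p(33)=10143, p(34)=12310, p(35)=14883, p(36)=17977, p(37)=21637, p(38)=26015, p(39)=31185, p(40)=37338, p(41)=44583, p(42)=53174, p(43)=63261, p(44)=75175, p(45)=89134, p(46)=105558, p(47)=124754, p(48)=147273, p(49)=173525, p(50)=204226, p(51)=239943, p(52)=281589, p(53)=329931, p(54)=386155, p(55)=451276, p(56)=526823, p(57)=614154, p(58)=715220, p(59)=831820, p(60)=966467, p(61)=1121505, p(62)=1300156, p(63)=1505499, p(64)=1741630, p(65)=2012558, p(66)=2323520, p(67)=2679689, p(68)=3087735, p(69)=3554345, p(70)=4087968, p(71)=4697205, p(72)=5392783, p(73)=6185689, p(74)=7089500, p(75)=8118264, p(76)=9289091, p(77)=10619863, p(78)=12132164, p(79)=13848650, p(80)=15796476, p(81)=18004327, p(82)=20506255, p(83)=23338469, p(84)=26543660, p(85)=30167357, p(86)=34262962, p(87)=38887673, p(88)=44108109, p(89)=49995925, p(90)=56634173, p(91)=64112359, p(92)=72533807, p(93)=82010177, p(94)=92669720, p(95)=104651419, p(96)=118114304, p(97)=133230930, p(98)=150198136, p(99)=169229875, p(100)=190569292, p(101)=214481126, p(102)=241265379, p(103)=271248950, p(104)=304801365, p(105)=342325709, p(106)=384276336, p(107)=431149389, p(108)=483502844, p(109)=541946240, p(110)=607163746, p(111)=679903203, p(112)=761002156, p(113)=851376628, p(114)=952050665, p(115)=1064144451, p(116)=1188908248, p(117)=1327710076, p(118)=1482074143, p(119)=1653668665, p(120)=1844349560, p(121)=2056148051, p(122)=2291320912, p(123)=2552338241, p(124)=2841940500, p(125)=3163127352, p(126)=3519222692, p(127)=3913864295, p(128)=4351078600, p(129)=4835271870, p(130)=5371315400, p(131)=5964539504, p(132)=6620830889, p(133)=7346629512, p(134)=8149040695, p(135)=9035836076, p(136)=10015581680, p(137)=11097645016, p(138)=12292341831, p(139)=13610949895, p(140)=15065878135, p(141)=16670689208, p(142)=18440293320, p(143)=20390982757, p(144)=22540654445, p(145)=24908858009, p(146)=27517052599, p(147)=30388671978, p(148)=33549419497, p(149)=37027355200, p(150)=40853235313, p(151)=45060624582, p(152)=49686288421.
Final step: p(153) = p(152) + p(151) - p(148) - p(146) + p(141) + p(138) - p(131) - p(127) + p(118) + p(113) - p(102) - p(96) + p(83) + p(76) - p(61) - p(53) + p(36) + p(27) - p(8)
= 49686288421 + 45060624582 - 33549419497 - 27517052599 + 16670689208 + 12292341831 - 5964539504 - 3913864295 + 1482074143 + 851376628 - 241265379 - 118114304 + 23338469 + 9289091 - 1121505 - 329931 + 17977 + 3010 - 22
= 54770336324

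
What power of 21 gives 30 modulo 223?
36

Baby-step giant-step with step n = ⌈√223⌉ = 15.
Baby steps 21^j mod 223 (j:value) for j=0..14: 0:1, 1:21, 2:218, 3:118, 4:25, 5:79, 6:98, 7:51, 8:179, 9:191, 10:220, 11:160, 12:15, 13:92, 14:148.
Giant-step multiplier: 21^(-15) ≡ 21^(222-15) = 21^207 ≡ 207 (mod 223).
Giant steps γ_i = 30·207^i mod 223: γ_0=30, γ_1=189, γ_2=98 (in table at j=6).
x = i·n + j = 2·15 + 6 = 36.
Check: 21^36 ≡ 30 (mod 223).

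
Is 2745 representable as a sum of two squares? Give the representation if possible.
12² + 51² (a=12, b=51)

Factorization: 2745 = 3^2 × 5 × 61
By Fermat: n is sum of two squares iff every prime p ≡ 3 (mod 4) appears to even power.
All primes ≡ 3 (mod 4) appear to even power.
Search a = 0, 1, 2, … for 2745 - a² a perfect square: first hit at a = 12: 2745 - 144 = 2601 = 51².
2745 = 12² + 51² = 144 + 2601 ✓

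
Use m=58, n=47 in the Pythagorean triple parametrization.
(1155, 5452, 5573)

Euclid's formula: a = m² - n², b = 2mn, c = m² + n²
m = 58, n = 47
a = 58² - 47² = 3364 - 2209 = 1155
b = 2 × 58 × 47 = 5452
c = 58² + 47² = 3364 + 2209 = 5573
Verification: 1155² + 5452² = 1334025 + 29724304 = 31058329 = 5573² ✓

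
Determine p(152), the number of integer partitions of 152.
49686288421

p(n) counts ways to write n as a sum of positive integers (order ignored).
Euler's pentagonal recurrence: p(k) = p(k-1) + p(k-2) - p(k-5) - p(k-7) + p(k-12) + p(k-15) - ... (offsets j(3j∓1)/2, signs ++--, p(0)=1, p(<0)=0).
DP table for k = 0..151: p(0)=1, p(1)=1, p(2)=2, p(3)=3, p(4)=5, p(5)=7, p(6)=11, p(7)=15, p(8)=22, p(9)=30, p(10)=42, p(11)=56, p(12)=77, p(13)=101, p(14)=135, p(15)=176, p(16)=231, p(17)=297, p(18)=385, p(19)=490, p(20)=627, p(21)=792, p(22)=1002, p(23)=1255, p(24)=1575, p(25)=1958, p(26)=2436, p(27)=3010, p(28)=3718, p(29)=4565, p(30)=5604, p(31)=6842, p(32)=8349, p(33)=10143, p(34)=12310, p(35)=14883, p(36)=17977, p(37)=21637, p(38)=26015, p(39)=31185, p(40)=37338, p(41)=44583, p(42)=53174, p(43)=63261, p(44)=75175, p(45)=89134, p(46)=105558, p(47)=124754, p(48)=147273, p(49)=173525, p(50)=204226, p(51)=239943, p(52)=281589, p(53)=329931, p(54)=386155, p(55)=451276, p(56)=526823, p(57)=614154, p(58)=715220, p(59)=831820, p(60)=966467, p(61)=1121505, p(62)=1300156, p(63)=1505499, p(64)=1741630, p(65)=2012558, p(66)=2323520, p(67)=2679689, p(68)=3087735, p(69)=3554345, p(70)=4087968, p(71)=4697205, p(72)=5392783, p(73)=6185689, p(74)=7089500, p(75)=8118264, p(76)=9289091, p(77)=10619863, p(78)=12132164, p(79)=13848650, p(80)=15796476, p(81)=18004327, p(82)=20506255, p(83)=23338469, p(84)=26543660, p(85)=30167357, p(86)=34262962, p(87)=38887673, p(88)=44108109, p(89)=49995925, p(90)=56634173, p(91)=64112359, p(92)=72533807, p(93)=82010177, p(94)=92669720, p(95)=104651419, p(96)=118114304, p(97)=133230930, p(98)=150198136, p(99)=169229875, p(100)=190569292, p(101)=214481126, p(102)=241265379, p(103)=271248950, p(104)=304801365, p(105)=342325709, p(106)=384276336, p(107)=431149389, p(108)=483502844, p(109)=541946240, p(110)=607163746, p(111)=679903203, p(112)=761002156, p(113)=851376628, p(114)=952050665, p(115)=1064144451, p(116)=1188908248, p(117)=1327710076, p(118)=1482074143, p(119)=1653668665, p(120)=1844349560, p(121)=2056148051, p(122)=2291320912, p(123)=2552338241, p(124)=2841940500, p(125)=3163127352, p(126)=3519222692, p(127)=3913864295, p(128)=4351078600, p(129)=4835271870, p(130)=5371315400, p(131)=5964539504, p(132)=6620830889, p(133)=7346629512, p(134)=8149040695, p(135)=9035836076, p(136)=10015581680, p(137)=11097645016, p(138)=12292341831, p(139)=13610949895, p(140)=15065878135, p(141)=16670689208, p(142)=18440293320, p(143)=20390982757, p(144)=22540654445, p(145)=24908858009, p(146)=27517052599, p(147)=30388671978, p(148)=33549419497, p(149)=37027355200, p(150)=40853235313, p(151)=45060624582.
Final step: p(152) = p(151) + p(150) - p(147) - p(145) + p(140) + p(137) - p(130) - p(126) + p(117) + p(112) - p(101) - p(95) + p(82) + p(75) - p(60) - p(52) + p(35) + p(26) - p(7)
= 45060624582 + 40853235313 - 30388671978 - 24908858009 + 15065878135 + 11097645016 - 5371315400 - 3519222692 + 1327710076 + 761002156 - 214481126 - 104651419 + 20506255 + 8118264 - 966467 - 281589 + 14883 + 2436 - 15
= 49686288421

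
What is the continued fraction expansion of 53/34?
[1; 1, 1, 3, 1, 3]

Euclidean algorithm steps:
53 = 1 × 34 + 19
34 = 1 × 19 + 15
19 = 1 × 15 + 4
15 = 3 × 4 + 3
4 = 1 × 3 + 1
3 = 3 × 1 + 0
Continued fraction: [1; 1, 1, 3, 1, 3]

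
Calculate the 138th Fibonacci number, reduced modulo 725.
144

Matrix identity: Q^n = [[F_(n+1), F_n], [F_n, F_(n-1)]] with Q = [[1,1],[1,0]].
n = 138 = 10001010₂. Square-and-multiply, entries mod 725:
Q^1 = [[1,1],[1,0]]
Q^2 = (Q^1)² = [[2,1],[1,1]]
Q^4 = (Q^2)² = [[5,3],[3,2]]
Q^8 = (Q^4)² = [[34,21],[21,13]]
Q^17 = (Q^8)²·Q = [[409,147],[147,262]]
Q^34 = (Q^17)² = [[390,37],[37,353]]
Q^69 = (Q^34)²·Q = [[435,494],[494,666]]
Q^138 = (Q^69)² = [[436,144],[144,292]]
F_138 mod 725 = Q^138[0][1] = 144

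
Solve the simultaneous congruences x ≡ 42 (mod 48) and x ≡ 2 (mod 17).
138

Using Chinese Remainder Theorem:
M = 48 × 17 = 816
M1 = 17, M2 = 48
y1 = 17^(-1) mod 48 = 17
y2 = 48^(-1) mod 17 = 11
x = (42×17×17 + 2×48×11) mod 816 = 138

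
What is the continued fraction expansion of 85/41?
[2; 13, 1, 2]

Euclidean algorithm steps:
85 = 2 × 41 + 3
41 = 13 × 3 + 2
3 = 1 × 2 + 1
2 = 2 × 1 + 0
Continued fraction: [2; 13, 1, 2]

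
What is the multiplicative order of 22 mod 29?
14

29 is prime, so ord(22) divides φ(29) = 28.
Divisors of 28: 1, 2, 4, 7, 14, 28.
Repeated squaring: 22^1 ≡ 22, 22^2 ≡ 20, 22^4 ≡ 23, 22^8 ≡ 7, 22^16 ≡ 20 (mod 29).
Test 22^d mod 29 for each divisor d in increasing order:
22^1 ≡ 22
22^2 ≡ 20
22^4 ≡ 23
22^7 = 22^4·22^2·22^1 ≡ 28
22^14 = 22^8·22^4·22^2 ≡ 1  ← first divisor giving 1
The order is 14.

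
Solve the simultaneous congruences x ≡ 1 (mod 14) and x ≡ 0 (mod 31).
155

Using Chinese Remainder Theorem:
M = 14 × 31 = 434
M1 = 31, M2 = 14
y1 = 31^(-1) mod 14 = 5
y2 = 14^(-1) mod 31 = 20
x = (1×31×5 + 0×14×20) mod 434 = 155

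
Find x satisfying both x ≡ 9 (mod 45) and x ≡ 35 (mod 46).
909

Using Chinese Remainder Theorem:
M = 45 × 46 = 2070
M1 = 46, M2 = 45
y1 = 46^(-1) mod 45 = 1
y2 = 45^(-1) mod 46 = 45
x = (9×46×1 + 35×45×45) mod 2070 = 909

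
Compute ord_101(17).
10

101 is prime, so ord(17) divides φ(101) = 100.
Divisors of 100: 1, 2, 4, 5, 10, 20, 25, 50, 100.
Repeated squaring: 17^1 ≡ 17, 17^2 ≡ 87, 17^4 ≡ 95, 17^8 ≡ 36, 17^16 ≡ 84, 17^32 ≡ 87, 17^64 ≡ 95 (mod 101).
Test 17^d mod 101 for each divisor d in increasing order:
17^1 ≡ 17
17^2 ≡ 87
17^4 ≡ 95
17^5 = 17^4·17^1 ≡ 100
17^10 = 17^8·17^2 ≡ 1  ← first divisor giving 1
The order is 10.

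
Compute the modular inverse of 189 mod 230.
129

gcd(189, 230) = 1, so the inverse exists.
Extended Euclidean algorithm on (230, 189):
230 = 1 × 189 + 41  ⟹  41 = (1)·230 + (-1)·189
189 = 4 × 41 + 25  ⟹  25 = (-4)·230 + (5)·189
41 = 1 × 25 + 16  ⟹  16 = (5)·230 + (-6)·189
25 = 1 × 16 + 9  ⟹  9 = (-9)·230 + (11)·189
16 = 1 × 9 + 7  ⟹  7 = (14)·230 + (-17)·189
9 = 1 × 7 + 2  ⟹  2 = (-23)·230 + (28)·189
7 = 3 × 2 + 1  ⟹  1 = (83)·230 + (-101)·189
So (-101)·189 ≡ 1 (mod 230), i.e. 189^(-1) ≡ -101 ≡ 129 (mod 230).
Check: 189 × 129 = 24381 ≡ 1 (mod 230)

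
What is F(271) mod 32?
29

Matrix identity: Q^n = [[F_(n+1), F_n], [F_n, F_(n-1)]] with Q = [[1,1],[1,0]].
n = 271 = 100001111₂. Square-and-multiply, entries mod 32:
Q^1 = [[1,1],[1,0]]
Q^2 = (Q^1)² = [[2,1],[1,1]]
Q^4 = (Q^2)² = [[5,3],[3,2]]
Q^8 = (Q^4)² = [[2,21],[21,13]]
Q^16 = (Q^8)² = [[29,27],[27,2]]
Q^33 = (Q^16)²·Q = [[7,2],[2,5]]
Q^67 = (Q^33)²·Q = [[13,21],[21,24]]
Q^135 = (Q^67)²·Q = [[11,2],[2,9]]
Q^271 = (Q^135)²·Q = [[5,29],[29,8]]
F_271 mod 32 = Q^271[0][1] = 29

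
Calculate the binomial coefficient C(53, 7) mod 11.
3

Using Lucas' theorem:
Write n=53 and k=7 in base 11:
n in base 11: [4, 9]
k in base 11: [0, 7]
C(53,7) mod 11 = ∏ C(n_i, k_i) mod 11
Digit binomials (mod 11): C(4,0) = 1; C(9,7) = 36 ≡ 3
Product: 1 × 3 = 3 ≡ 3 (mod 11)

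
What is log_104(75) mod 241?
154

Baby-step giant-step with step n = ⌈√241⌉ = 16.
Baby steps 104^j mod 241 (j:value) for j=0..15: 0:1, 1:104, 2:212, 3:117, 4:118, 5:222, 6:193, 7:69, 8:187, 9:168, 10:120, 11:189, 12:135, 13:62, 14:182, 15:130.
Giant-step multiplier: 104^(-16) ≡ 104^(240-16) = 104^224 ≡ 231 (mod 241).
Giant steps γ_i = 75·231^i mod 241: γ_0=75, γ_1=214, γ_2=29, γ_3=192, γ_4=8, γ_5=161, γ_6=77, γ_7=194, γ_8=229, γ_9=120 (in table at j=10).
x = i·n + j = 9·16 + 10 = 154.
Check: 104^154 ≡ 75 (mod 241).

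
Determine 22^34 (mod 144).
112

Repeated squaring. Binary of 34 = 100010.
22^1 ≡ 22 (mod 144); 22^2 ≡ 52 (mod 144); 22^4 ≡ 112 (mod 144); 22^8 ≡ 16 (mod 144); 22^16 ≡ 112 (mod 144); 22^32 ≡ 16 (mod 144)
22^34 = 22^2 × 22^32 ≡ 112 (mod 144)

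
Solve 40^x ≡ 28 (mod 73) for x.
25

Baby-step giant-step with step n = ⌈√73⌉ = 9.
Baby steps 40^j mod 73 (j:value) for j=0..8: 0:1, 1:40, 2:67, 3:52, 4:36, 5:53, 6:3, 7:47, 8:55.
Giant-step multiplier: 40^(-9) ≡ 40^(72-9) = 40^63 ≡ 22 (mod 73).
Giant steps γ_i = 28·22^i mod 73: γ_0=28, γ_1=32, γ_2=47 (in table at j=7).
x = i·n + j = 2·9 + 7 = 25.
Check: 40^25 ≡ 28 (mod 73).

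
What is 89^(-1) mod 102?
47

gcd(89, 102) = 1, so the inverse exists.
Extended Euclidean algorithm on (102, 89):
102 = 1 × 89 + 13  ⟹  13 = (1)·102 + (-1)·89
89 = 6 × 13 + 11  ⟹  11 = (-6)·102 + (7)·89
13 = 1 × 11 + 2  ⟹  2 = (7)·102 + (-8)·89
11 = 5 × 2 + 1  ⟹  1 = (-41)·102 + (47)·89
So (47)·89 ≡ 1 (mod 102), i.e. 89^(-1) ≡ 47 (mod 102).
Check: 89 × 47 = 4183 ≡ 1 (mod 102)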